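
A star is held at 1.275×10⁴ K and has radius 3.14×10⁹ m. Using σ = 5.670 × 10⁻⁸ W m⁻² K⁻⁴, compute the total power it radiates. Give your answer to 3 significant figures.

P ≈ 1.86×10²⁹ W

Surface area A = 4πR² = 4π(3.14×10⁹ m)² = 1.23899×10²⁰ m².
P = σAT⁴ = 5.670×10⁻⁸ × 1.23899×10²⁰ × (1.275×10⁴)⁴ = 1.86×10²⁹ W.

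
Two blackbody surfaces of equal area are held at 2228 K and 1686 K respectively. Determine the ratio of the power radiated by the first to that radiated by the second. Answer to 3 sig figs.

With equal areas, P₁/P₂ = (T₁/T₂)⁴ = (2228/1686)⁴ = 3.05.

P₁/P₂ ≈ 3.05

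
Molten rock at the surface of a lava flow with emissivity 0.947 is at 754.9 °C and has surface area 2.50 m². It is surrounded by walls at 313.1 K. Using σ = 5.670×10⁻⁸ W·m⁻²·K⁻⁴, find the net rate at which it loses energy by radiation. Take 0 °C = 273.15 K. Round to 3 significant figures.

Net loss ≈ 1.49×10⁵ W

T = 754.9 °C + 273.15 = 1028.05 K.
Area A = 2.50 m².
Net radiated power P_net = εσA(T⁴ − T₀⁴) = 0.947×5.670×10⁻⁸×2.50×(1028.05⁴ − 313.1⁴).
T⁴ − T₀⁴ = 1.11701×10¹² − 9.61020×10⁹ = 1.10740×10¹² K⁴, so P_net = 1.49×10⁵ W.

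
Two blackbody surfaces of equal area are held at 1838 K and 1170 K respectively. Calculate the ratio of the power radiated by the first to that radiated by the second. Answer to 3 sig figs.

P₁/P₂ ≈ 6.09

With equal areas, P₁/P₂ = (T₁/T₂)⁴ = (1838/1170)⁴ = 6.09.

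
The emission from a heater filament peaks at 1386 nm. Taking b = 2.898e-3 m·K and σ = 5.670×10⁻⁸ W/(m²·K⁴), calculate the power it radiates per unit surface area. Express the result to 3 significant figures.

Wien's law: T = b/λ_max = 2.898×10⁻³/1.386×10⁻⁶ = 2090.91 K.
Then I = σT⁴ = 5.670×10⁻⁸×(2090.91)⁴ = 1.08×10⁶ W/m².

I ≈ 1.08×10⁶ W/m²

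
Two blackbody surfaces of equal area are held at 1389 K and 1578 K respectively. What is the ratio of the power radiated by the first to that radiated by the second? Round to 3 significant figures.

P₁/P₂ ≈ 0.600

With equal areas, P₁/P₂ = (T₁/T₂)⁴ = (1389/1578)⁴ = 0.600.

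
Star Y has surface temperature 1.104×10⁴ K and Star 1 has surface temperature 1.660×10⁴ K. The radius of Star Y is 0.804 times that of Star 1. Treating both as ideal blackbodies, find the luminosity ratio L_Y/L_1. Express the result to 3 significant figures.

L_Y/L_1 ≈ 0.126

L ∝ R²T⁴, so L_Y/L_1 = (R_Y/R_1)²(T_Y/T_1)⁴ = (0.804)² × (1.104×10⁴/1.660×10⁴)⁴ = 0.646416 × 0.195634 = 0.126.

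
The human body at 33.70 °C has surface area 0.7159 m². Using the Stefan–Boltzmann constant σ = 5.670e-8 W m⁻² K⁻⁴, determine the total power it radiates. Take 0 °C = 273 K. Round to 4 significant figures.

P ≈ 359.2 W

T = 33.70 °C + 273 = 306.70 K.
Area A = 0.7159 m².
P = σAT⁴ = 5.670×10⁻⁸ × 0.7159 × (306.70)⁴ = 359.2 W.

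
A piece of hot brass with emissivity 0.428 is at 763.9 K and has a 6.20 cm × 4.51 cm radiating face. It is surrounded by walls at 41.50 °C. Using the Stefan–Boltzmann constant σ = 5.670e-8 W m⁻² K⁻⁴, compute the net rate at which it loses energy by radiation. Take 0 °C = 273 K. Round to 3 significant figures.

Surroundings: T = 41.50 °C + 273 = 314.50 K.
Area A = 0.0620 × 0.0451 = 2.7962×10⁻³ m².
Net radiated power P_net = εσA(T⁴ − T₀⁴) = 0.428×5.670×10⁻⁸×2.7962×10⁻³×(763.9⁴ − 314.50⁴).
T⁴ − T₀⁴ = 3.40523×10¹¹ − 9.78324×10⁹ = 3.30740×10¹¹ K⁴, so P_net = 22.4 W.

Net loss ≈ 22.4 W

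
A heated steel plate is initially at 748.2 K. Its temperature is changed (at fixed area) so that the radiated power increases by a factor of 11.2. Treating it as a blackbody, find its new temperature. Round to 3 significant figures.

T₂ ≈ 1.37×10³ K

P ∝ T⁴, so T₂/T₁ = (P₂/P₁)^(1/4) = (11.2)^(1/4) = 1.82938.
T₂ = 748.2 × 1.82938 = 1.37×10³ K.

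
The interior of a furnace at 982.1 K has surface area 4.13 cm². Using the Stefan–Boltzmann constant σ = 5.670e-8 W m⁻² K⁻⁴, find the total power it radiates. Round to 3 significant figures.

P ≈ 21.8 W

Area A = 4.13 cm² = 4.13×10⁻⁴ m².
P = σAT⁴ = 5.670×10⁻⁸ × 4.13×10⁻⁴ × (982.1)⁴ = 21.8 W.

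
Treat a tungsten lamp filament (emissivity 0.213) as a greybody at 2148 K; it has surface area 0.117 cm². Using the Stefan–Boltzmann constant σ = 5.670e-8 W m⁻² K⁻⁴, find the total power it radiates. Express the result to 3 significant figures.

Area A = 0.117 cm² = 1.17×10⁻⁵ m².
P = εσAT⁴ = 0.213 × 5.670×10⁻⁸ × 1.17×10⁻⁵ × (2148)⁴ = 3.01 W.

P ≈ 3.01 W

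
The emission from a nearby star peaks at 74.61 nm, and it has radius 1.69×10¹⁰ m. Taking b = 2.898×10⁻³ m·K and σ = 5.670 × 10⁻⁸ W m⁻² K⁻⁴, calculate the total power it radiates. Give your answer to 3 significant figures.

P ≈ 4.63×10³² W

Wien's law: T = b/λ_max = 2.898×10⁻³/7.461×10⁻⁸ = 38842.0 K.
Surface area A = 4πR² = 4π(1.69×10¹⁰ m)² = 3.58908×10²¹ m².
Then P = σAT⁴ = 5.670×10⁻⁸×3.58908×10²¹×(38842.0)⁴ = 4.63×10³² W.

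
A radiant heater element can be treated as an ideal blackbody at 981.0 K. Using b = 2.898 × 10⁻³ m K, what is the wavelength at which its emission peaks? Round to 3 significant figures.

Wien's displacement law: λ_max = b/T = (2.898×10⁻³ m·K)/(981.0 K) = 2.954×10⁻⁶ m.
That is 2.95×10³ nm, in the infrared range.

λ_max ≈ 2.95×10³ nm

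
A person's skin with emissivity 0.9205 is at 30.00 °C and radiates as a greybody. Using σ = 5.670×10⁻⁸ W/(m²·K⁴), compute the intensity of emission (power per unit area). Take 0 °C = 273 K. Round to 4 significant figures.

I ≈ 439.9 W/m²

T = 30.00 °C + 273 = 303.00 K.
Stefan–Boltzmann: I = εσT⁴ = 0.9205 × 5.670×10⁻⁸ × (303.00)⁴ = 439.9 W/m².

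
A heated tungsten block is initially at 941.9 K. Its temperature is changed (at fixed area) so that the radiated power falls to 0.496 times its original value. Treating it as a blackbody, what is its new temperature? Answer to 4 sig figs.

P ∝ T⁴, so T₂/T₁ = (P₂/P₁)^(1/4) = (0.496)^(1/4) = 0.839210.
T₂ = 941.9 × 0.839210 = 790.5 K.

T₂ ≈ 790.5 K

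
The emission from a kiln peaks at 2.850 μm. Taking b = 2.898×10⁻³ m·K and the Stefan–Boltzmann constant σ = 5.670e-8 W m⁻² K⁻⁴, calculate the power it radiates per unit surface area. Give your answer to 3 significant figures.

I ≈ 6.06×10⁴ W/m²

Wien's law: T = b/λ_max = 2.898×10⁻³/2.850×10⁻⁶ = 1016.84 K.
Then I = σT⁴ = 5.670×10⁻⁸×(1016.84)⁴ = 6.06×10⁴ W/m².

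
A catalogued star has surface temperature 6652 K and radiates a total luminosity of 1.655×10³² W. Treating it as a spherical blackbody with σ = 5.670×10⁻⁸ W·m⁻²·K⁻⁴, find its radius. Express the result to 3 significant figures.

R ≈ 3.44×10¹¹ m

L = 4πR²σT⁴ ⇒ R = √(L/(4πσT⁴)).
σT⁴ = 1.11018×10⁸ W/m², so R = √(1.655×10³²/(4π×1.11018×10⁸)) = 3.44×10¹¹ m.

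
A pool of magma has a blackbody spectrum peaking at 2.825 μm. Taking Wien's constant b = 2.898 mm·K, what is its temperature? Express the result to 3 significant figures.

T ≈ 1.03×10³ K

Wien's law gives T = b/λ_max = (2.898×10⁻³ m·K)/(2.825×10⁻⁶ m) = 1.03×10³ K.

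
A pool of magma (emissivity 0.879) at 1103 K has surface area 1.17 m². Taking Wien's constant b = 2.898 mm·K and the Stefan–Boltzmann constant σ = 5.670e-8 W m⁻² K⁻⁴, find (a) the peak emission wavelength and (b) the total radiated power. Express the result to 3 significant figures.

(a) λ_max = b/T = 2.898×10⁻³/1103 = 2.627×10⁻⁶ m = 2.63 μm.
Area A = 1.17 m².
(b) P = εσAT⁴ = 0.879×5.670×10⁻⁸×1.17×(1103)⁴ = 8.63×10⁴ W.

λ_max ≈ 2.63 μm; P ≈ 8.63×10⁴ W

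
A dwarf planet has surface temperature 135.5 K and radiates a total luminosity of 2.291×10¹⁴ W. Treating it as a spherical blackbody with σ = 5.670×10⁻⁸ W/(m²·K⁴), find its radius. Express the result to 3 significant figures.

L = 4πR²σT⁴ ⇒ R = √(L/(4πσT⁴)).
σT⁴ = 19.1135 W/m², so R = √(2.291×10¹⁴/(4π×19.1135)) = 9.77×10⁵ m.

R ≈ 9.77×10⁵ m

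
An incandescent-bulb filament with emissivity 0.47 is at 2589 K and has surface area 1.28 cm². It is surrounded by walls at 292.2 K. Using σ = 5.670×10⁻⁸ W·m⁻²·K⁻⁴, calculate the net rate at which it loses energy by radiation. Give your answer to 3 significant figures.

Area A = 1.28 cm² = 1.28×10⁻⁴ m².
Net radiated power P_net = εσA(T⁴ − T₀⁴) = 0.47×5.670×10⁻⁸×1.28×10⁻⁴×(2589⁴ − 292.2⁴).
T⁴ − T₀⁴ = 4.49291×10¹³ − 7.28989×10⁹ = 4.49218×10¹³ K⁴, so P_net = 153 W.

Net loss ≈ 153 W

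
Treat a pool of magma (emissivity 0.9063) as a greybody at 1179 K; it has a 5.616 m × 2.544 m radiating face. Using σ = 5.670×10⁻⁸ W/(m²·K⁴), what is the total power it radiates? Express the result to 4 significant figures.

Area A = 5.616 × 2.544 = 14.2871 m².
P = εσAT⁴ = 0.9063 × 5.670×10⁻⁸ × 14.2871 × (1179)⁴ = 1.419×10⁶ W.

P ≈ 1.419×10⁶ W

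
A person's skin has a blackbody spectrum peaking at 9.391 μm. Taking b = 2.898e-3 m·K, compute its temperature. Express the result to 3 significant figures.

Wien's law gives T = b/λ_max = (2.898×10⁻³ m·K)/(9.391×10⁻⁶ m) = 309 K.

T ≈ 309 K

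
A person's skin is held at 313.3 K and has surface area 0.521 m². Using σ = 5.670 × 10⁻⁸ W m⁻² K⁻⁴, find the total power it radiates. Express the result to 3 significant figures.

Area A = 0.521 m².
P = σAT⁴ = 5.670×10⁻⁸ × 0.521 × (313.3)⁴ = 285 W.

P ≈ 285 W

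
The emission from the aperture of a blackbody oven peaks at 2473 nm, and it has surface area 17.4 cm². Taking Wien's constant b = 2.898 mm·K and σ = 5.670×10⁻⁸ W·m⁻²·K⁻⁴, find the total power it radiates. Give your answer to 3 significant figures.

Wien's law: T = b/λ_max = 2.898×10⁻³/2.473×10⁻⁶ = 1171.86 K.
Area A = 17.4 cm² = 1.74×10⁻³ m².
Then P = σAT⁴ = 5.670×10⁻⁸×1.74×10⁻³×(1171.86)⁴ = 186 W.

P ≈ 186 W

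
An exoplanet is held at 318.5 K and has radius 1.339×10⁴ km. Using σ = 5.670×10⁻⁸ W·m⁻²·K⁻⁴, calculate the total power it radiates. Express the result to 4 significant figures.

P ≈ 1.315×10¹⁸ W

Surface area A = 4πR² = 4π(1.339×10⁷ m)² = 2.25305×10¹⁵ m².
P = σAT⁴ = 5.670×10⁻⁸ × 2.25305×10¹⁵ × (318.5)⁴ = 1.315×10¹⁸ W.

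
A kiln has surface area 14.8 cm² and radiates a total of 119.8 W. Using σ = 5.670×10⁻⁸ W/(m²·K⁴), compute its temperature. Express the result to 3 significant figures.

Area A = 14.8 cm² = 1.48×10⁻³ m².
P = σAT⁴ ⇒ T = (P/(σA))^(1/4) = (119.8/(5.670×10⁻⁸×1.48×10⁻³))^(1/4) = 1.09×10³ K.

T ≈ 1.09×10³ K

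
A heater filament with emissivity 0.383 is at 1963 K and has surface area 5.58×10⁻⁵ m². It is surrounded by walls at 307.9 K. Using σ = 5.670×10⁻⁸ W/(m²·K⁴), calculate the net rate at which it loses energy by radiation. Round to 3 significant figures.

Net loss ≈ 18.0 W

Area A = 5.58×10⁻⁵ m².
Net radiated power P_net = εσA(T⁴ − T₀⁴) = 0.383×5.670×10⁻⁸×5.58×10⁻⁵×(1963⁴ − 307.9⁴).
T⁴ − T₀⁴ = 1.48485×10¹³ − 8.98750×10⁹ = 1.48395×10¹³ K⁴, so P_net = 18.0 W.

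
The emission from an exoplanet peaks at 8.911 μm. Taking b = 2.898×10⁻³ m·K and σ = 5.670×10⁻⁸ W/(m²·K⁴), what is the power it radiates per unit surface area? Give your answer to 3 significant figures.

I ≈ 634 W/m²

Wien's law: T = b/λ_max = 2.898×10⁻³/8.911×10⁻⁶ = 325.216 K.
Then I = σT⁴ = 5.670×10⁻⁸×(325.216)⁴ = 634 W/m².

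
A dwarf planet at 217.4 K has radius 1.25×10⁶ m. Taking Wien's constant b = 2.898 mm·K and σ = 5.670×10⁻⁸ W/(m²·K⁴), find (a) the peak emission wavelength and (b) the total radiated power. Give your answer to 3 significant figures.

λ_max ≈ 13.3 μm; P ≈ 2.49×10¹⁵ W

(a) λ_max = b/T = 2.898×10⁻³/217.4 = 1.333×10⁻⁵ m = 13.3 μm.
Surface area A = 4πR² = 4π(1.25×10⁶ m)² = 1.96350×10¹³ m².
(b) P = σAT⁴ = 5.670×10⁻⁸×1.96350×10¹³×(217.4)⁴ = 2.49×10¹⁵ W.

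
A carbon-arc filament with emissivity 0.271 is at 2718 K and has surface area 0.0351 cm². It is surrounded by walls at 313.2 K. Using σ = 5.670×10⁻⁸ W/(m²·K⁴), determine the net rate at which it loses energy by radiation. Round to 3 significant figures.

Area A = 0.0351 cm² = 3.51×10⁻⁶ m².
Net radiated power P_net = εσA(T⁴ − T₀⁴) = 0.271×5.670×10⁻⁸×3.51×10⁻⁶×(2718⁴ − 313.2⁴).
T⁴ − T₀⁴ = 5.45755×10¹³ − 9.62248×10⁹ = 5.45659×10¹³ K⁴, so P_net = 2.94 W.

Net loss ≈ 2.94 W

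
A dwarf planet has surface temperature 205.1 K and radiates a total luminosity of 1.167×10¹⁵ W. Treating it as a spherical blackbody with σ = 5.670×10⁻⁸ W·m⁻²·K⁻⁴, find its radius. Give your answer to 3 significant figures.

L = 4πR²σT⁴ ⇒ R = √(L/(4πσT⁴)).
σT⁴ = 100.333 W/m², so R = √(1.167×10¹⁵/(4π×100.333)) = 9.62×10⁵ m.

R ≈ 9.62×10⁵ m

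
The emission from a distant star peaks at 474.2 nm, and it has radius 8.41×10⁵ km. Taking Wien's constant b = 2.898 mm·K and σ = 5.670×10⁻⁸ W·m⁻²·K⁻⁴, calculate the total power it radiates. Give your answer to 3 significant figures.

P ≈ 7.03×10²⁶ W

Wien's law: T = b/λ_max = 2.898×10⁻³/4.742×10⁻⁷ = 6111.35 K.
Surface area A = 4πR² = 4π(8.41×10⁸ m)² = 8.88796×10¹⁸ m².
Then P = σAT⁴ = 5.670×10⁻⁸×8.88796×10¹⁸×(6111.35)⁴ = 7.03×10²⁶ W.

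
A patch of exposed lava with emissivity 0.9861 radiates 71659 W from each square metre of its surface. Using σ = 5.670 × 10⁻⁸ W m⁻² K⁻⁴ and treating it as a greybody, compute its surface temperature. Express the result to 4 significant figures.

T ≈ 1064 K

I = εσT⁴, so T = (I/εσ)^(1/4) = (71659/(0.9861×5.670×10⁻⁸))^(1/4) = 1064 K.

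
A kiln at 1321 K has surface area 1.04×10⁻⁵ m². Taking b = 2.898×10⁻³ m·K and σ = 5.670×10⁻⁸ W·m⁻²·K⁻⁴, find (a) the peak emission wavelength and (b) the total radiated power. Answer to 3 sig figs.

(a) λ_max = b/T = 2.898×10⁻³/1321 = 2.194×10⁻⁶ m = 2.19 μm.
Area A = 1.04×10⁻⁵ m².
(b) P = σAT⁴ = 5.670×10⁻⁸×1.04×10⁻⁵×(1321)⁴ = 1.80 W.

λ_max ≈ 2.19 μm; P ≈ 1.80 W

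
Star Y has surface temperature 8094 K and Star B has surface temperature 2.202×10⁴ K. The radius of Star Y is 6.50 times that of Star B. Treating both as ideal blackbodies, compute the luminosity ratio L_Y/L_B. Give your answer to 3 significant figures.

L ∝ R²T⁴, so L_Y/L_B = (R_Y/R_B)²(T_Y/T_B)⁴ = (6.50)² × (8094/2.202×10⁴)⁴ = 42.25 × 0.0182551 = 0.771.

L_Y/L_B ≈ 0.771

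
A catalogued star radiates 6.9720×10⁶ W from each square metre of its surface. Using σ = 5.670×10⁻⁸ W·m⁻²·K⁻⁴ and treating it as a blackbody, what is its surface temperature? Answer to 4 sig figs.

T ≈ 3330 K

I = σT⁴, so T = (I/σ)^(1/4) = (6.9720×10⁶/(5.670×10⁻⁸))^(1/4) = 3330 K.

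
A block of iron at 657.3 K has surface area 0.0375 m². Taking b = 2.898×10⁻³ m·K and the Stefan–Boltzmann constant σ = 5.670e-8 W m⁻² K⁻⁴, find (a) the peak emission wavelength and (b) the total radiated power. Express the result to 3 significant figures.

(a) λ_max = b/T = 2.898×10⁻³/657.3 = 4.409×10⁻⁶ m = 4.41 μm.
Area A = 0.0375 m².
(b) P = σAT⁴ = 5.670×10⁻⁸×0.0375×(657.3)⁴ = 397 W.

λ_max ≈ 4.41 μm; P ≈ 397 W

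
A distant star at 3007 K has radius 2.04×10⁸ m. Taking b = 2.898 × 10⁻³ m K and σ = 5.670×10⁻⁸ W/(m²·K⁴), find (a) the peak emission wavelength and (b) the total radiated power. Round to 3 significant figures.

λ_max ≈ 0.964 μm; P ≈ 2.42×10²⁴ W

(a) λ_max = b/T = 2.898×10⁻³/3007 = 9.638×10⁻⁷ m = 0.964 μm.
Surface area A = 4πR² = 4π(2.04×10⁸ m)² = 5.22962×10¹⁷ m².
(b) P = σAT⁴ = 5.670×10⁻⁸×5.22962×10¹⁷×(3007)⁴ = 2.42×10²⁴ W.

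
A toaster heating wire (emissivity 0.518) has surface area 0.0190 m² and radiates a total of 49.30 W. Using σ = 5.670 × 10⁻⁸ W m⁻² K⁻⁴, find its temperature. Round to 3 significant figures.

Area A = 0.0190 m².
P = εσAT⁴ ⇒ T = (P/(εσA))^(1/4) = (49.30/(0.518×5.670×10⁻⁸×0.0190))^(1/4) = 545 K.

T ≈ 545 K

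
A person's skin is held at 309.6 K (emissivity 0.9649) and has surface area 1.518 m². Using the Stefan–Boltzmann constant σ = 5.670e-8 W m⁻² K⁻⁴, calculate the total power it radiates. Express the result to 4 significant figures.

Area A = 1.518 m².
P = εσAT⁴ = 0.9649 × 5.670×10⁻⁸ × 1.518 × (309.6)⁴ = 763.0 W.

P ≈ 763.0 W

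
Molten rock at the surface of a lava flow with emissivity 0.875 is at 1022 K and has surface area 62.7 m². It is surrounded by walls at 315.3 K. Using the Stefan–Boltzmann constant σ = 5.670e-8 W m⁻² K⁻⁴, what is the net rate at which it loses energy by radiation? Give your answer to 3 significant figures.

Area A = 62.7 m².
Net radiated power P_net = εσA(T⁴ − T₀⁴) = 0.875×5.670×10⁻⁸×62.7×(1022⁴ − 315.3⁴).
T⁴ − T₀⁴ = 1.09095×10¹² − 9.88316×10⁹ = 1.08107×10¹² K⁴, so P_net = 3.36×10⁶ W.

Net loss ≈ 3.36×10⁶ W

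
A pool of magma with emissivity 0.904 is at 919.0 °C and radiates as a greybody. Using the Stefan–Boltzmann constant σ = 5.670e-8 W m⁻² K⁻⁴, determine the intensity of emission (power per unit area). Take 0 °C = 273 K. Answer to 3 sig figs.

I ≈ 1.03×10⁵ W/m²

T = 919.0 °C + 273 = 1192.0 K.
Stefan–Boltzmann: I = εσT⁴ = 0.904 × 5.670×10⁻⁸ × (1192.0)⁴ = 1.03×10⁵ W/m².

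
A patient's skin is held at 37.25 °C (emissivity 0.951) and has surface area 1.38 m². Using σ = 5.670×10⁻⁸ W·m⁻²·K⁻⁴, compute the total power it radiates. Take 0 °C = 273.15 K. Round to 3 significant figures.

T = 37.25 °C + 273.15 = 310.40 K.
Area A = 1.38 m².
P = εσAT⁴ = 0.951 × 5.670×10⁻⁸ × 1.38 × (310.40)⁴ = 691 W.

P ≈ 691 W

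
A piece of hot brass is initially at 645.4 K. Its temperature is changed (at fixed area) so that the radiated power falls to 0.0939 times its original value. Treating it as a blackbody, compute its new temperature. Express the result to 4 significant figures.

T₂ ≈ 357.3 K

P ∝ T⁴, so T₂/T₁ = (P₂/P₁)^(1/4) = (0.0939)^(1/4) = 0.553562.
T₂ = 645.4 × 0.553562 = 357.3 K.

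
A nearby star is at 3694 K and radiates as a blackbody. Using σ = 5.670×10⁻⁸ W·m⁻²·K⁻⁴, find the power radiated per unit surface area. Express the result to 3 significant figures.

I ≈ 1.06×10⁷ W/m²

Stefan–Boltzmann: I = σT⁴ = 5.670×10⁻⁸ × (3694)⁴ = 1.06×10⁷ W/m².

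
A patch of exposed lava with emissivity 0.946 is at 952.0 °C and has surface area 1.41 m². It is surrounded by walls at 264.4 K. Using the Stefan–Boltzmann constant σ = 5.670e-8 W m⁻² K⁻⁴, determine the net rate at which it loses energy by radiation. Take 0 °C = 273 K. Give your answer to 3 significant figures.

T = 952.0 °C + 273 = 1225.0 K.
Area A = 1.41 m².
Net radiated power P_net = εσA(T⁴ − T₀⁴) = 0.946×5.670×10⁻⁸×1.41×(1225.0⁴ − 264.4⁴).
T⁴ − T₀⁴ = 2.25188×10¹² − 4.88704×10⁹ = 2.24699×10¹² K⁴, so P_net = 1.70×10⁵ W.

Net loss ≈ 1.70×10⁵ W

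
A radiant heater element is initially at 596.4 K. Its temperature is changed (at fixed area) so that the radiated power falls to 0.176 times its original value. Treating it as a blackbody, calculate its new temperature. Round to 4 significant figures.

T₂ ≈ 386.3 K

P ∝ T⁴, so T₂/T₁ = (P₂/P₁)^(1/4) = (0.176)^(1/4) = 0.647706.
T₂ = 596.4 × 0.647706 = 386.3 K.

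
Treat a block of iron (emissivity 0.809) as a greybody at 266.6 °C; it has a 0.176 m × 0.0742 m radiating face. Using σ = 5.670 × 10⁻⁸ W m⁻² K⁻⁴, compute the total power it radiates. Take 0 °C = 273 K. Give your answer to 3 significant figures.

T = 266.6 °C + 273 = 539.6 K.
Area A = 0.176 × 0.0742 = 0.0130592 m².
P = εσAT⁴ = 0.809 × 5.670×10⁻⁸ × 0.0130592 × (539.6)⁴ = 50.8 W.

P ≈ 50.8 W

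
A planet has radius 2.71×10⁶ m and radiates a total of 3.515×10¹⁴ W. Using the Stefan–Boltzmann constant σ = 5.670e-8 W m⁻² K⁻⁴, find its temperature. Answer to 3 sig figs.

Surface area A = 4πR² = 4π(2.71×10⁶ m)² = 9.22887×10¹³ m².
P = σAT⁴ ⇒ T = (P/(σA))^(1/4) = (3.515×10¹⁴/(5.670×10⁻⁸×9.22887×10¹³))^(1/4) = 90.5 K.

T ≈ 90.5 K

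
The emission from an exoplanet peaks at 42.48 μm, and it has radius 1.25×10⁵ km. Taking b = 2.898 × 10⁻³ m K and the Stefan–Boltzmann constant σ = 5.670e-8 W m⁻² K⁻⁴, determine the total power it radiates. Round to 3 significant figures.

Wien's law: T = b/λ_max = 2.898×10⁻³/4.248×10⁻⁵ = 68.2203 K.
Surface area A = 4πR² = 4π(1.25×10⁸ m)² = 1.96350×10¹⁷ m².
Then P = σAT⁴ = 5.670×10⁻⁸×1.96350×10¹⁷×(68.2203)⁴ = 2.41×10¹⁷ W.

P ≈ 2.41×10¹⁷ W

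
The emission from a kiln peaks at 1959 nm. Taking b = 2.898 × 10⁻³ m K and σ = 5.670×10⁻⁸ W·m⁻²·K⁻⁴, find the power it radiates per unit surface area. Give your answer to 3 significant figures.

Wien's law: T = b/λ_max = 2.898×10⁻³/1.959×10⁻⁶ = 1479.33 K.
Then I = σT⁴ = 5.670×10⁻⁸×(1479.33)⁴ = 2.72×10⁵ W/m².

I ≈ 2.72×10⁵ W/m²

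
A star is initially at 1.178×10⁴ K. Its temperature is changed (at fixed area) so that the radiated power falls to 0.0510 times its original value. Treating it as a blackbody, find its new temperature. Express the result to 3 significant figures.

T₂ ≈ 5.60×10³ K

P ∝ T⁴, so T₂/T₁ = (P₂/P₁)^(1/4) = (0.0510)^(1/4) = 0.475218.
T₂ = 1.178×10⁴ × 0.475218 = 5.60×10³ K.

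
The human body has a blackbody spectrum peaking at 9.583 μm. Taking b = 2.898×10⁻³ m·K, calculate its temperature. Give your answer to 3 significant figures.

T ≈ 302 K

Wien's law gives T = b/λ_max = (2.898×10⁻³ m·K)/(9.583×10⁻⁶ m) = 302 K.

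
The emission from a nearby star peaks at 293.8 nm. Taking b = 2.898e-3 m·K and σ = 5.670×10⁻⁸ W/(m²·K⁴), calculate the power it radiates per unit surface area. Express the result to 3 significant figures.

Wien's law: T = b/λ_max = 2.898×10⁻³/2.938×10⁻⁷ = 9863.85 K.
Then I = σT⁴ = 5.670×10⁻⁸×(9863.85)⁴ = 5.37×10⁸ W/m².

I ≈ 5.37×10⁸ W/m²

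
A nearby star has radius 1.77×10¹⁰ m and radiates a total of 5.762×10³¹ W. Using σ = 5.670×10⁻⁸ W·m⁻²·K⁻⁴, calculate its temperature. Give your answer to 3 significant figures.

Surface area A = 4πR² = 4π(1.77×10¹⁰ m)² = 3.93692×10²¹ m².
P = σAT⁴ ⇒ T = (P/(σA))^(1/4) = (5.762×10³¹/(5.670×10⁻⁸×3.93692×10²¹))^(1/4) = 2.25×10⁴ K.

T ≈ 2.25×10⁴ K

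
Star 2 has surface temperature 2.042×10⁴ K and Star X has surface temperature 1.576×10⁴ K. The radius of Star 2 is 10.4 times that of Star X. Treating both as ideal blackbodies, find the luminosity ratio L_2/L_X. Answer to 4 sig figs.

L ∝ R²T⁴, so L_2/L_X = (R_2/R_X)²(T_2/T_X)⁴ = (10.4)² × (2.042×10⁴/1.576×10⁴)⁴ = 108.16 × 2.81837 = 304.8.

L_2/L_X ≈ 304.8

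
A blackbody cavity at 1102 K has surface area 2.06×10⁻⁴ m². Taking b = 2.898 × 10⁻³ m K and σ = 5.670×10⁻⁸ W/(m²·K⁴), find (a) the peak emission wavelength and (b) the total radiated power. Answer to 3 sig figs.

λ_max ≈ 2.63×10³ nm; P ≈ 17.2 W

(a) λ_max = b/T = 2.898×10⁻³/1102 = 2.630×10⁻⁶ m = 2.63×10³ nm.
Area A = 2.06×10⁻⁴ m².
(b) P = σAT⁴ = 5.670×10⁻⁸×2.06×10⁻⁴×(1102)⁴ = 17.2 W.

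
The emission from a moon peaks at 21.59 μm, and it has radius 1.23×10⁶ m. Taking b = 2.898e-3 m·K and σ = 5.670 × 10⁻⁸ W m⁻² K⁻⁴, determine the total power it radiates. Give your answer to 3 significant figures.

Wien's law: T = b/λ_max = 2.898×10⁻³/2.159×10⁻⁵ = 134.229 K.
Surface area A = 4πR² = 4π(1.23×10⁶ m)² = 1.90117×10¹³ m².
Then P = σAT⁴ = 5.670×10⁻⁸×1.90117×10¹³×(134.229)⁴ = 3.50×10¹⁴ W.

P ≈ 3.50×10¹⁴ W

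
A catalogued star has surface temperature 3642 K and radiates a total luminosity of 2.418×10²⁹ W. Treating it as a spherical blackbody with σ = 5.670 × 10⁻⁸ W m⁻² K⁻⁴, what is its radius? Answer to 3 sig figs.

L = 4πR²σT⁴ ⇒ R = √(L/(4πσT⁴)).
σT⁴ = 9.97569×10⁶ W/m², so R = √(2.418×10²⁹/(4π×9.97569×10⁶)) = 4.39×10¹⁰ m.

R ≈ 4.39×10¹⁰ m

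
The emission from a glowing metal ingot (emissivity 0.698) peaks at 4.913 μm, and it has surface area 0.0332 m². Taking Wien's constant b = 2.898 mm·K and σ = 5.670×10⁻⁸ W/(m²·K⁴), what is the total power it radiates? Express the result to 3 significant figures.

P ≈ 159 W

Wien's law: T = b/λ_max = 2.898×10⁻³/4.913×10⁻⁶ = 589.864 K.
Area A = 0.0332 m².
Then P = εσAT⁴ = 0.698×5.670×10⁻⁸×0.0332×(589.864)⁴ = 159 W.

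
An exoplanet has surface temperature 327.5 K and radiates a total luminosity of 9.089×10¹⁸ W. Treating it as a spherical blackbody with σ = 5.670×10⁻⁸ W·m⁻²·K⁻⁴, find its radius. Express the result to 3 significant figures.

R ≈ 3.33×10⁷ m

L = 4πR²σT⁴ ⇒ R = √(L/(4πσT⁴)).
σT⁴ = 652.271 W/m², so R = √(9.089×10¹⁸/(4π×652.271)) = 3.33×10⁷ m.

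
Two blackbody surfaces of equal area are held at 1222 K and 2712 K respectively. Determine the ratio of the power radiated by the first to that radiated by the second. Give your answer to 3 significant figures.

P₁/P₂ ≈ 0.0412

With equal areas, P₁/P₂ = (T₁/T₂)⁴ = (1222/2712)⁴ = 0.0412.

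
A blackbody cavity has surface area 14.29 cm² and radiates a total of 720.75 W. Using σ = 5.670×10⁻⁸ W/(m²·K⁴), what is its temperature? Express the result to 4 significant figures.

Area A = 14.29 cm² = 1.429×10⁻³ m².
P = σAT⁴ ⇒ T = (P/(σA))^(1/4) = (720.75/(5.670×10⁻⁸×1.429×10⁻³))^(1/4) = 1727 K.

T ≈ 1727 K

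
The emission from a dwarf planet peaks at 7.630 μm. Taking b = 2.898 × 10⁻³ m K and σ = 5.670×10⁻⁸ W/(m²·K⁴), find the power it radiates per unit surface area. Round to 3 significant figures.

I ≈ 1.18×10³ W/m²

Wien's law: T = b/λ_max = 2.898×10⁻³/7.630×10⁻⁶ = 379.817 K.
Then I = σT⁴ = 5.670×10⁻⁸×(379.817)⁴ = 1.18×10³ W/m².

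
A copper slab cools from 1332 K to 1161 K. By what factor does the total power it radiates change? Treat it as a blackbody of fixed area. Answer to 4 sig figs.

P ∝ T⁴, so P₂/P₁ = (T₂/T₁)⁴ = (1161/1332)⁴ = (0.871622)⁴ = 0.5772.

P₂/P₁ ≈ 0.5772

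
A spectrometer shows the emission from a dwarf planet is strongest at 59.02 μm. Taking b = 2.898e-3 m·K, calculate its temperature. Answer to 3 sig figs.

T ≈ 49.1 K

Wien's law gives T = b/λ_max = (2.898×10⁻³ m·K)/(5.902×10⁻⁵ m) = 49.1 K.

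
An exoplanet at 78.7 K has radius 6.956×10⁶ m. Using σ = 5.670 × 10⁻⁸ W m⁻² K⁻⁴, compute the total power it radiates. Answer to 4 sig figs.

P ≈ 1.323×10¹⁵ W

Surface area A = 4πR² = 4π(6.956×10⁶ m)² = 6.08036×10¹⁴ m².
P = σAT⁴ = 5.670×10⁻⁸ × 6.08036×10¹⁴ × (78.7)⁴ = 1.323×10¹⁵ W.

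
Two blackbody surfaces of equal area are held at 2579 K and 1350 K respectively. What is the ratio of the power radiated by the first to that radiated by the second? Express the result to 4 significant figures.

With equal areas, P₁/P₂ = (T₁/T₂)⁴ = (2579/1350)⁴ = 13.32.

P₁/P₂ ≈ 13.32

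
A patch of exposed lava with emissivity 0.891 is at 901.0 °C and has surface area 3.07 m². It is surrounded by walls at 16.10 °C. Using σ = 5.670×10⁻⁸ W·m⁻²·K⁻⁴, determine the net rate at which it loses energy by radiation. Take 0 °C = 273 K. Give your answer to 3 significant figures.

T = 901.0 °C + 273 = 1174.0 K.
Surroundings: T = 16.10 °C + 273 = 289.10 K.
Area A = 3.07 m².
Net radiated power P_net = εσA(T⁴ − T₀⁴) = 0.891×5.670×10⁻⁸×3.07×(1174.0⁴ − 289.10⁴).
T⁴ − T₀⁴ = 1.89964×10¹² − 6.98542×10⁹ = 1.89265×10¹² K⁴, so P_net = 2.94×10⁵ W.

Net loss ≈ 2.94×10⁵ W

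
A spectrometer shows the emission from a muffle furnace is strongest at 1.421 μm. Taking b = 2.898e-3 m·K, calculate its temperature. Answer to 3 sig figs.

Wien's law gives T = b/λ_max = (2.898×10⁻³ m·K)/(1.421×10⁻⁶ m) = 2.04×10³ K.

T ≈ 2.04×10³ K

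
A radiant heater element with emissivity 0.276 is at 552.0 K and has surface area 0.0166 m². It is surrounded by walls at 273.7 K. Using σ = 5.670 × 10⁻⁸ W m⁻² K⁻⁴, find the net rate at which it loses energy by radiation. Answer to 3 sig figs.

Net loss ≈ 22.7 W

Area A = 0.0166 m².
Net radiated power P_net = εσA(T⁴ − T₀⁴) = 0.276×5.670×10⁻⁸×0.0166×(552.0⁴ − 273.7⁴).
T⁴ − T₀⁴ = 9.28445×10¹⁰ − 5.61176×10⁹ = 8.72327×10¹⁰ K⁴, so P_net = 22.7 W.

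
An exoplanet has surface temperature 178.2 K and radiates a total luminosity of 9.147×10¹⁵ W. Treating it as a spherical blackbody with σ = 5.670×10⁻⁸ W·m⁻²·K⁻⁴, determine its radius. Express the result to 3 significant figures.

L = 4πR²σT⁴ ⇒ R = √(L/(4πσT⁴)).
σT⁴ = 57.1760 W/m², so R = √(9.147×10¹⁵/(4π×57.1760)) = 3.57×10⁶ m.

R ≈ 3.57×10⁶ m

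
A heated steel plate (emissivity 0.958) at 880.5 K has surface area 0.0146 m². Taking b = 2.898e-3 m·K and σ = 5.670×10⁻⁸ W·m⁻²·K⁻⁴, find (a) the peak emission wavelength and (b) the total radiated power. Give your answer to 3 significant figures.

λ_max ≈ 3.29 μm; P ≈ 477 W

(a) λ_max = b/T = 2.898×10⁻³/880.5 = 3.291×10⁻⁶ m = 3.29 μm.
Area A = 0.0146 m².
(b) P = εσAT⁴ = 0.958×5.670×10⁻⁸×0.0146×(880.5)⁴ = 477 W.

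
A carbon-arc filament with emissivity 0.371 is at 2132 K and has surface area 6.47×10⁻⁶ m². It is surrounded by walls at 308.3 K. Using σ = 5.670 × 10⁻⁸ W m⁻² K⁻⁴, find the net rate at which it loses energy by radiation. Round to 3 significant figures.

Net loss ≈ 2.81 W

Area A = 6.47×10⁻⁶ m².
Net radiated power P_net = εσA(T⁴ − T₀⁴) = 0.371×5.670×10⁻⁸×6.47×10⁻⁶×(2132⁴ − 308.3⁴).
T⁴ − T₀⁴ = 2.06609×10¹³ − 9.03429×10⁹ = 2.06519×10¹³ K⁴, so P_net = 2.81 W.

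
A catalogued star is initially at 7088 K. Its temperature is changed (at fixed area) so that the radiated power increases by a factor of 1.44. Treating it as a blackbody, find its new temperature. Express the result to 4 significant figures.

P ∝ T⁴, so T₂/T₁ = (P₂/P₁)^(1/4) = (1.44)^(1/4) = 1.09545.
T₂ = 7088 × 1.09545 = 7765 K.

T₂ ≈ 7765 K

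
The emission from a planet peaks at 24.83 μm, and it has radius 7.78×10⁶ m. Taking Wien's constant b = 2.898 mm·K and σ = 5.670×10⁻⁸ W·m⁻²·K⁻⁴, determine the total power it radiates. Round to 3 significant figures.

Wien's law: T = b/λ_max = 2.898×10⁻³/2.483×10⁻⁵ = 116.714 K.
Surface area A = 4πR² = 4π(7.78×10⁶ m)² = 7.60622×10¹⁴ m².
Then P = σAT⁴ = 5.670×10⁻⁸×7.60622×10¹⁴×(116.714)⁴ = 8.00×10¹⁵ W.

P ≈ 8.00×10¹⁵ W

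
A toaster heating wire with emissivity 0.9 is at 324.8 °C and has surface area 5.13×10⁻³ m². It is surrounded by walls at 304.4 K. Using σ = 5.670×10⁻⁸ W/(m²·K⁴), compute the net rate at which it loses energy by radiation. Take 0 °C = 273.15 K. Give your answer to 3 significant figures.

T = 324.8 °C + 273.15 = 597.95 K.
Area A = 5.13×10⁻³ m².
Net radiated power P_net = εσA(T⁴ − T₀⁴) = 0.9×5.670×10⁻⁸×5.13×10⁻³×(597.95⁴ − 304.4⁴).
T⁴ − T₀⁴ = 1.27838×10¹¹ − 8.58576×10⁹ = 1.19252×10¹¹ K⁴, so P_net = 31.2 W.

Net loss ≈ 31.2 W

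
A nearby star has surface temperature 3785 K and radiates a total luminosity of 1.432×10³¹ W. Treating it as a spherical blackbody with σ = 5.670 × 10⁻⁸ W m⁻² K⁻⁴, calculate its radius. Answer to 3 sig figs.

L = 4πR²σT⁴ ⇒ R = √(L/(4πσT⁴)).
σT⁴ = 1.16371×10⁷ W/m², so R = √(1.432×10³¹/(4π×1.16371×10⁷)) = 3.13×10¹¹ m.

R ≈ 3.13×10¹¹ m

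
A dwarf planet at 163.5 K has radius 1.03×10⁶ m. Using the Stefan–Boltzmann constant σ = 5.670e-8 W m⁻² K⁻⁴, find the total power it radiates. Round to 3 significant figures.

Surface area A = 4πR² = 4π(1.03×10⁶ m)² = 1.33317×10¹³ m².
P = σAT⁴ = 5.670×10⁻⁸ × 1.33317×10¹³ × (163.5)⁴ = 5.40×10¹⁴ W.

P ≈ 5.40×10¹⁴ W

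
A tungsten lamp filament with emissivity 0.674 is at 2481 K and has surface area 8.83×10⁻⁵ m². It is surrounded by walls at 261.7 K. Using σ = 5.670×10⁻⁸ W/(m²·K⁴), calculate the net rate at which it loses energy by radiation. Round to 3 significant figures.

Net loss ≈ 128 W

Area A = 8.83×10⁻⁵ m².
Net radiated power P_net = εσA(T⁴ − T₀⁴) = 0.674×5.670×10⁻⁸×8.83×10⁻⁵×(2481⁴ − 261.7⁴).
T⁴ − T₀⁴ = 3.78885×10¹³ − 4.69045×10⁹ = 3.78838×10¹³ K⁴, so P_net = 128 W.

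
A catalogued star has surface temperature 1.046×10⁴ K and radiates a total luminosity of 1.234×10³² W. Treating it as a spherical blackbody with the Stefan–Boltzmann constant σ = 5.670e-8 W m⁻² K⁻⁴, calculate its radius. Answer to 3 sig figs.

R ≈ 1.20×10¹¹ m

L = 4πR²σT⁴ ⇒ R = √(L/(4πσT⁴)).
σT⁴ = 6.78750×10⁸ W/m², so R = √(1.234×10³²/(4π×6.78750×10⁸)) = 1.20×10¹¹ m.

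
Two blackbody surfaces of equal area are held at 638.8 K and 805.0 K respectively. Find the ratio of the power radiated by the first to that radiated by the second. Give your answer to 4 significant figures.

P₁/P₂ ≈ 0.3965

With equal areas, P₁/P₂ = (T₁/T₂)⁴ = (638.8/805.0)⁴ = 0.3965.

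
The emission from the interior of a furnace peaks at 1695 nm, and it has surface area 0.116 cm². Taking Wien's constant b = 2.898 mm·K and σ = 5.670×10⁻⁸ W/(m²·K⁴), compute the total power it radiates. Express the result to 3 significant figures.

Wien's law: T = b/λ_max = 2.898×10⁻³/1.695×10⁻⁶ = 1709.73 K.
Area A = 0.116 cm² = 1.16×10⁻⁵ m².
Then P = σAT⁴ = 5.670×10⁻⁸×1.16×10⁻⁵×(1709.73)⁴ = 5.62 W.

P ≈ 5.62 W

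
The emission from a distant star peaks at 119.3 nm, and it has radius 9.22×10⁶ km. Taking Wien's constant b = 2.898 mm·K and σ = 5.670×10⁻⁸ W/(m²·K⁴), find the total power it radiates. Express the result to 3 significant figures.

Wien's law: T = b/λ_max = 2.898×10⁻³/1.193×10⁻⁷ = 24291.7 K.
Surface area A = 4πR² = 4π(9.22×10⁹ m)² = 1.06825×10²¹ m².
Then P = σAT⁴ = 5.670×10⁻⁸×1.06825×10²¹×(24291.7)⁴ = 2.11×10³¹ W.

P ≈ 2.11×10³¹ W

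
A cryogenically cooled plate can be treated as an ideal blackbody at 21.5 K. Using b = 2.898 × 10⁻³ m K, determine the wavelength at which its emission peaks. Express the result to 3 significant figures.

Wien's displacement law: λ_max = b/T = (2.898×10⁻³ m·K)/(21.5 K) = 1.348×10⁻⁴ m.
That is 135 μm, in the infrared range.

λ_max ≈ 135 μm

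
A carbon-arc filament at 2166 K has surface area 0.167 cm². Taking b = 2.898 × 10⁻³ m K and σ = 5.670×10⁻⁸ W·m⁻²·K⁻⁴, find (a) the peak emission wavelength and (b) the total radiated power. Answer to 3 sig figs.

(a) λ_max = b/T = 2.898×10⁻³/2166 = 1.338×10⁻⁶ m = 1.34×10³ nm.
Area A = 0.167 cm² = 1.67×10⁻⁵ m².
(b) P = σAT⁴ = 5.670×10⁻⁸×1.67×10⁻⁵×(2166)⁴ = 20.8 W.

λ_max ≈ 1.34×10³ nm; P ≈ 20.8 W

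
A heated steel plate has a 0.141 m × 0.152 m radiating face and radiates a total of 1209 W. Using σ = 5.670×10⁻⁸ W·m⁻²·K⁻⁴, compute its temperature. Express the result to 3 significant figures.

T ≈ 999 K

Area A = 0.141 × 0.152 = 0.021432 m².
P = σAT⁴ ⇒ T = (P/(σA))^(1/4) = (1209/(5.670×10⁻⁸×0.021432))^(1/4) = 999 K.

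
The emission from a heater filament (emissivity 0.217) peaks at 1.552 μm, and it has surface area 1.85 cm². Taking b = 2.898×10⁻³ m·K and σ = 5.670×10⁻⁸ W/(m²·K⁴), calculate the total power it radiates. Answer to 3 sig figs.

Wien's law: T = b/λ_max = 2.898×10⁻³/1.552×10⁻⁶ = 1867.27 K.
Area A = 1.85 cm² = 1.85×10⁻⁴ m².
Then P = εσAT⁴ = 0.217×5.670×10⁻⁸×1.85×10⁻⁴×(1867.27)⁴ = 27.7 W.

P ≈ 27.7 W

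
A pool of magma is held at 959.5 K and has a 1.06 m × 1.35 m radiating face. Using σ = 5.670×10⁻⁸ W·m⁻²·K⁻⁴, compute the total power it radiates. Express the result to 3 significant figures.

P ≈ 6.88×10⁴ W

Area A = 1.06 × 1.35 = 1.431 m².
P = σAT⁴ = 5.670×10⁻⁸ × 1.431 × (959.5)⁴ = 6.88×10⁴ W.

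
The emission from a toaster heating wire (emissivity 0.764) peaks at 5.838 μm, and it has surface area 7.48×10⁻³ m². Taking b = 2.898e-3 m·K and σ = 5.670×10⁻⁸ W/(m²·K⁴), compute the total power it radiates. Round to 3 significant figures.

Wien's law: T = b/λ_max = 2.898×10⁻³/5.838×10⁻⁶ = 496.403 K.
Area A = 7.48×10⁻³ m².
Then P = εσAT⁴ = 0.764×5.670×10⁻⁸×7.48×10⁻³×(496.403)⁴ = 19.7 W.

P ≈ 19.7 W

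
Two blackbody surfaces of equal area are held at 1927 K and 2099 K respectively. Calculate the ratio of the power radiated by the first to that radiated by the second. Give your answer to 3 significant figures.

With equal areas, P₁/P₂ = (T₁/T₂)⁴ = (1927/2099)⁴ = 0.710.

P₁/P₂ ≈ 0.710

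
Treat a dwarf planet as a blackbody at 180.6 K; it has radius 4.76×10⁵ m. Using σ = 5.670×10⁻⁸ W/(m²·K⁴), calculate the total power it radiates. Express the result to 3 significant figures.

Surface area A = 4πR² = 4π(4.76×10⁵ m)² = 2.84724×10¹² m².
P = σAT⁴ = 5.670×10⁻⁸ × 2.84724×10¹² × (180.6)⁴ = 1.72×10¹⁴ W.

P ≈ 1.72×10¹⁴ W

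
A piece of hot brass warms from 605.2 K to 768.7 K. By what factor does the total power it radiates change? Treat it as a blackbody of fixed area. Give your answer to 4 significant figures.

P ∝ T⁴, so P₂/P₁ = (T₂/T₁)⁴ = (768.7/605.2)⁴ = (1.27016)⁴ = 2.603.

P₂/P₁ ≈ 2.603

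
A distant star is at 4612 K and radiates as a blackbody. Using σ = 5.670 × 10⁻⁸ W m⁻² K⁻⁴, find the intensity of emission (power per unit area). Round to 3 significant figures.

Stefan–Boltzmann: I = σT⁴ = 5.670×10⁻⁸ × (4612)⁴ = 2.57×10⁷ W/m².

I ≈ 2.57×10⁷ W/m²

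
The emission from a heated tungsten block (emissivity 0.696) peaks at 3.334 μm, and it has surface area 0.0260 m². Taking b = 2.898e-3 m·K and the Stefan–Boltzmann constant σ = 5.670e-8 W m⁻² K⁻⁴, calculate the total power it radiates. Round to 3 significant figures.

P ≈ 586 W

Wien's law: T = b/λ_max = 2.898×10⁻³/3.334×10⁻⁶ = 869.226 K.
Area A = 0.0260 m².
Then P = εσAT⁴ = 0.696×5.670×10⁻⁸×0.0260×(869.226)⁴ = 586 W.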